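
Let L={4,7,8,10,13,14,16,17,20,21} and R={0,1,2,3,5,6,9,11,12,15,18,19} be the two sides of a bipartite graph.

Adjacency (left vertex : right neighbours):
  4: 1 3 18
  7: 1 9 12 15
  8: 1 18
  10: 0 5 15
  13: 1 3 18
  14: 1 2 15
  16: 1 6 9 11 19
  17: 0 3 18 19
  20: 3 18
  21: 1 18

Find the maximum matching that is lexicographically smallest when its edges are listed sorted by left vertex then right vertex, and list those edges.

Lex-smallest maximum matching: {(4,1), (7,9), (8,18), (10,0), (13,3), (14,2), (16,6), (17,19)}

|M| = 8 (so the lex-smallest maximum matching has 8 edges)
process left vertices in ascending order; for each, take the smallest-labelled available neighbour that still permits 8 edges overall, or leave it unmatched if none does
lex-smallest matching: {4-1, 7-9, 8-18, 10-0, 13-3, 14-2, 16-6, 17-19}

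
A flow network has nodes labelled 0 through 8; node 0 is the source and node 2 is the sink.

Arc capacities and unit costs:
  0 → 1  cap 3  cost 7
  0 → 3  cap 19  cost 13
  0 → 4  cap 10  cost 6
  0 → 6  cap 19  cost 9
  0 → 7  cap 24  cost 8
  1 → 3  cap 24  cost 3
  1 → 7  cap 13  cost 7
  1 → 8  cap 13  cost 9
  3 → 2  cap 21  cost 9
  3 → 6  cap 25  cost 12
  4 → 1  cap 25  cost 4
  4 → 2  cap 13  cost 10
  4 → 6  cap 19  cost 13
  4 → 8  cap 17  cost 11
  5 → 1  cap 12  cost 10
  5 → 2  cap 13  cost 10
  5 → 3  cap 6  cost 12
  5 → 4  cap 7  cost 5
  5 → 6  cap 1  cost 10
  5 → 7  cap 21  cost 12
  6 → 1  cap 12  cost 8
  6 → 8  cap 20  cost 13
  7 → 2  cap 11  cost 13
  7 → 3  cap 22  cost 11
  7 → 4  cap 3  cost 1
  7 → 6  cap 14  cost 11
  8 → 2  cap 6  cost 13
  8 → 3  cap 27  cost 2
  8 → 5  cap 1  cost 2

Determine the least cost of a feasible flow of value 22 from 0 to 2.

Minimum cost for 22 units: 400

shortest-cost path #1: 0→4→2 push 10 @ unit cost 16 (adds 160)
shortest-cost path #2: 0→1→3→2 push 3 @ unit cost 19 (adds 57)
shortest-cost path #3: 0→7→4→2 push 3 @ unit cost 19 (adds 57)
shortest-cost path #4: 0→7→2 push 6 @ unit cost 21 (adds 126)
total cost = 400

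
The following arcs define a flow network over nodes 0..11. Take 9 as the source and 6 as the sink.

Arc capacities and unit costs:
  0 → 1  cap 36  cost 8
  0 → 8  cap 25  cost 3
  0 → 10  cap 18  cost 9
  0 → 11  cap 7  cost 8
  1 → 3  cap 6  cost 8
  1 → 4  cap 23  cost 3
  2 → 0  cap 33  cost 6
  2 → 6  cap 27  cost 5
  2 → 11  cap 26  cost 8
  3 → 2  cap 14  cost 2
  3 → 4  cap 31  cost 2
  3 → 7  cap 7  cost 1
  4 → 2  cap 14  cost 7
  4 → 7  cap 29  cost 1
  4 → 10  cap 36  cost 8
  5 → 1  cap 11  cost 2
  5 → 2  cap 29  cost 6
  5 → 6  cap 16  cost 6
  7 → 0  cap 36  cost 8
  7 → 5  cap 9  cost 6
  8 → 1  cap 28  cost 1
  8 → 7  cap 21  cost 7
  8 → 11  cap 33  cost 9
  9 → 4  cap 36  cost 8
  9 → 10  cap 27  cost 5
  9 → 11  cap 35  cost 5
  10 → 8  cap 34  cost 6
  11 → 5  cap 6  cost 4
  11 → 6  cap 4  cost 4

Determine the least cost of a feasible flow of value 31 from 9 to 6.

shortest-cost path #1: 9→11→6 push 4 @ unit cost 9 (adds 36)
shortest-cost path #2: 9→11→5→6 push 6 @ unit cost 15 (adds 90)
shortest-cost path #3: 9→4→2→6 push 14 @ unit cost 20 (adds 280)
shortest-cost path #4: 9→4→7→5→6 push 7 @ unit cost 21 (adds 147)
total cost = 553

Minimum cost for 31 units: 553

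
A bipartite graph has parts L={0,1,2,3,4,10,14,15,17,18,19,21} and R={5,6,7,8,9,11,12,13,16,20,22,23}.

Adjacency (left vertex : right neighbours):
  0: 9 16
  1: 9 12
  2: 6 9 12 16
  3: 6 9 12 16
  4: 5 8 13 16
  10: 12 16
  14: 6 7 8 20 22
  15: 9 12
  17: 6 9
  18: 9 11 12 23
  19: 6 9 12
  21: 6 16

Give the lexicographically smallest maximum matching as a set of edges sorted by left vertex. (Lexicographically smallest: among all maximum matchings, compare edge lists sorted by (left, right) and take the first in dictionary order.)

|M| = 7 (so the lex-smallest maximum matching has 7 edges)
process left vertices in ascending order; for each, take the smallest-labelled available neighbour that still permits 7 edges overall, or leave it unmatched if none does
lex-smallest matching: {0-9, 1-12, 2-6, 3-16, 4-5, 14-7, 18-11}

Lex-smallest maximum matching: {(0,9), (1,12), (2,6), (3,16), (4,5), (14,7), (18,11)}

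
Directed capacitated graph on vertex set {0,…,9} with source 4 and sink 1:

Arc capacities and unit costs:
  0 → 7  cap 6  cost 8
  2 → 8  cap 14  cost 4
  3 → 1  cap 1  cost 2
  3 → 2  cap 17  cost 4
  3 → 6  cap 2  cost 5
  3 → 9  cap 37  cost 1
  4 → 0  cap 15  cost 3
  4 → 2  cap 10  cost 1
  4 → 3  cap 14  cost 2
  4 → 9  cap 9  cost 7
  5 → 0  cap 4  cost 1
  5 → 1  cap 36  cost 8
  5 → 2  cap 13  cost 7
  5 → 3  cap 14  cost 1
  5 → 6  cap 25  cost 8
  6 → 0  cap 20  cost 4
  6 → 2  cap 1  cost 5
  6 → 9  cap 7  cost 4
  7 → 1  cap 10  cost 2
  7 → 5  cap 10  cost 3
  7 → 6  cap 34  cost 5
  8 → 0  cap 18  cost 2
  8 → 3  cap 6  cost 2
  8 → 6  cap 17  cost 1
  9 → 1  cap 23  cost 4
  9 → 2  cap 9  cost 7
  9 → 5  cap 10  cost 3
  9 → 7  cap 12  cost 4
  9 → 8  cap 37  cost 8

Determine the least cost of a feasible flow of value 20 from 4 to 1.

Minimum cost for 20 units: 161

shortest-cost path #1: 4→3→1 push 1 @ unit cost 4 (adds 4)
shortest-cost path #2: 4→3→9→1 push 13 @ unit cost 7 (adds 91)
shortest-cost path #3: 4→9→1 push 6 @ unit cost 11 (adds 66)
total cost = 161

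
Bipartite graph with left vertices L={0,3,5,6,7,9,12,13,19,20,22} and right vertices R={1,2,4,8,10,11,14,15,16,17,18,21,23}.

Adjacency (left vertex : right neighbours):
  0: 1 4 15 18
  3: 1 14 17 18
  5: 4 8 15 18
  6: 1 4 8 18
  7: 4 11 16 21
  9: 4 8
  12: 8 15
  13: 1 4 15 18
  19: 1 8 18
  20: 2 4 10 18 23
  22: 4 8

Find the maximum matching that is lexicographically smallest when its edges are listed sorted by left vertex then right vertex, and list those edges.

Lex-smallest maximum matching: {(0,1), (3,14), (5,4), (6,8), (7,11), (12,15), (13,18), (20,2)}

|M| = 8 (so the lex-smallest maximum matching has 8 edges)
process left vertices in ascending order; for each, take the smallest-labelled available neighbour that still permits 8 edges overall, or leave it unmatched if none does
lex-smallest matching: {0-1, 3-14, 5-4, 6-8, 7-11, 12-15, 13-18, 20-2}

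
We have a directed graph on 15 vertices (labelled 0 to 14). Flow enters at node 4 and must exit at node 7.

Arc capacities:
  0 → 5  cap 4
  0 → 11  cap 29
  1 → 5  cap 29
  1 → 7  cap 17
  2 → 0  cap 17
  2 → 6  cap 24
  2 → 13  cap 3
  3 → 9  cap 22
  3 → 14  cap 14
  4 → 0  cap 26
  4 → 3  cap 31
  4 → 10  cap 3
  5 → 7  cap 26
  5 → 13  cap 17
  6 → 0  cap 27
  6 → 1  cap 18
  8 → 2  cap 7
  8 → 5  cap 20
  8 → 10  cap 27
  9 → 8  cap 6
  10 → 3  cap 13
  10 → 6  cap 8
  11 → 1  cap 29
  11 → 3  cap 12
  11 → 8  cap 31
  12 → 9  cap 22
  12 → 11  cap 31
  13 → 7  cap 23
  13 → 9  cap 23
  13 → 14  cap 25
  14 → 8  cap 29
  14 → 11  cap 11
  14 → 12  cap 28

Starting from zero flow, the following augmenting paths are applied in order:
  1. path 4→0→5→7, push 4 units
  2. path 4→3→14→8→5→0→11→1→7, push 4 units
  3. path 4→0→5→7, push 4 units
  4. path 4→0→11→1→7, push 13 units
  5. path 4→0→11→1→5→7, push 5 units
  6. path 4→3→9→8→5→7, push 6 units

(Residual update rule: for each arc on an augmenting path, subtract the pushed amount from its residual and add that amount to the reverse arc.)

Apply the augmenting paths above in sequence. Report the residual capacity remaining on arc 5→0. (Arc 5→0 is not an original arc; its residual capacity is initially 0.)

after path 1 (4→0→5→7, push 4): res(5,0)=4
after path 2 (4→3→14→8→5→0→11→1→7, push 4): res(5,0)=0
after path 3 (4→0→5→7, push 4): res(5,0)=4
after path 4 (4→0→11→1→7, push 13): res(5,0)=4
after path 5 (4→0→11→1→5→7, push 5): res(5,0)=4
after path 6 (4→3→9→8→5→7, push 6): res(5,0)=4

Residual capacity of (5,0): 4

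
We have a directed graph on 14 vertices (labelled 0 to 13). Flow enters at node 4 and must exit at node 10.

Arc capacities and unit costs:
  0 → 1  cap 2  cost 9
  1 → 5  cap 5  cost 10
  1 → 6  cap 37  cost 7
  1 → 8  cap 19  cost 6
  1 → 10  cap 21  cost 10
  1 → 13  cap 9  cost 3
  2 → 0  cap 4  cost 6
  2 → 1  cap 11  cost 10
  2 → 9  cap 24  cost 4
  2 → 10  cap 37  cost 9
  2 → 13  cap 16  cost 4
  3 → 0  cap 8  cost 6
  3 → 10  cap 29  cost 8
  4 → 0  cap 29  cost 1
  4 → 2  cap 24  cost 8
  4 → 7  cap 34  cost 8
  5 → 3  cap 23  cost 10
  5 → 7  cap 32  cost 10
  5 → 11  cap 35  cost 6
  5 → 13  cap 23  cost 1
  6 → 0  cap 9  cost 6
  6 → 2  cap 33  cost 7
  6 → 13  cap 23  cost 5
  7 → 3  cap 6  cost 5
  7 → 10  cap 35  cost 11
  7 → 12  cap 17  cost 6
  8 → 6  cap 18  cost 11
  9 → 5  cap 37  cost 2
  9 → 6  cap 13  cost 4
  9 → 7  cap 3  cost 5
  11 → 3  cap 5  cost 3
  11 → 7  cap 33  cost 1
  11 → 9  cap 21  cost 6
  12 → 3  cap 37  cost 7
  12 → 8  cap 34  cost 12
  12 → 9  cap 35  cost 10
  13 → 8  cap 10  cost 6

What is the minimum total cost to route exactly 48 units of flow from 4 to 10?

Minimum cost for 48 units: 864

shortest-cost path #1: 4→2→10 push 24 @ unit cost 17 (adds 408)
shortest-cost path #2: 4→7→10 push 24 @ unit cost 19 (adds 456)
total cost = 864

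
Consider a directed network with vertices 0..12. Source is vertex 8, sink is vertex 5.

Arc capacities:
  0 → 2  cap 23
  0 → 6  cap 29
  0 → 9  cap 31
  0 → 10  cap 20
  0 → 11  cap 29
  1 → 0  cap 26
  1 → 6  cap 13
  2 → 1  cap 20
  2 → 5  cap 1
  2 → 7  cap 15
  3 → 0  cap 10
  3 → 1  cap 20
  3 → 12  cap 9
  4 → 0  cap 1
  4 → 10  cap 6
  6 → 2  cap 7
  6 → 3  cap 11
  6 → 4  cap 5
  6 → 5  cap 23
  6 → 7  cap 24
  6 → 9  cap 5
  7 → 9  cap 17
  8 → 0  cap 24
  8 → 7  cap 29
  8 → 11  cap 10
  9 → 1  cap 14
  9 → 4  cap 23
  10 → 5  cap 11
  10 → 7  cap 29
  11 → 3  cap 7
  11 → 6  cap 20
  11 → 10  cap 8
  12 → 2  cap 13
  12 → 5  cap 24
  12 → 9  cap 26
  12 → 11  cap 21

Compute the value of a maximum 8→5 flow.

Maximum flow value: 44

augment #1: 8→0→2→5 bottleneck 1, total now 1
augment #2: 8→0→6→5 bottleneck 23, total now 24
augment #3: 8→11→10→5 bottleneck 8, total now 32
augment #4: 8→11→3→12→5 bottleneck 2, total now 34
augment #5: 8→7→9→4→10→5 bottleneck 3, total now 37
augment #6: 8→7→9→1→6→3→12→5 bottleneck 7, total now 44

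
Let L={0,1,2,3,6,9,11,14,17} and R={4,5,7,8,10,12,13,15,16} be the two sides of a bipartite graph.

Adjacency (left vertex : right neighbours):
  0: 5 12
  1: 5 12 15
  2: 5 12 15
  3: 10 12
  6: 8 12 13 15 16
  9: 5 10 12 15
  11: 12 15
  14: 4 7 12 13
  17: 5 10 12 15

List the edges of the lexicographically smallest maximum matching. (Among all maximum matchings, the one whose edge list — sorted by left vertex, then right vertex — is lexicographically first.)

Lex-smallest maximum matching: {(0,5), (1,12), (2,15), (3,10), (6,8), (14,4)}

|M| = 6 (so the lex-smallest maximum matching has 6 edges)
process left vertices in ascending order; for each, take the smallest-labelled available neighbour that still permits 6 edges overall, or leave it unmatched if none does
lex-smallest matching: {0-5, 1-12, 2-15, 3-10, 6-8, 14-4}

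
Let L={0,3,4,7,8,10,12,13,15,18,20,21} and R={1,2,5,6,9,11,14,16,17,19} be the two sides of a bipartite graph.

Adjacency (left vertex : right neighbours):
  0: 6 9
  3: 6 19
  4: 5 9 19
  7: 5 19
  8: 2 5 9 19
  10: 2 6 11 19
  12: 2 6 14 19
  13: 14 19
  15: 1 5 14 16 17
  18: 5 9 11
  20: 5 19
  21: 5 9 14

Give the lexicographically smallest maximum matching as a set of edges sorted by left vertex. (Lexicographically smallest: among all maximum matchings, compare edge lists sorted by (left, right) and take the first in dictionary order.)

Lex-smallest maximum matching: {(0,6), (3,19), (4,5), (8,2), (10,11), (12,14), (15,1), (18,9)}

|M| = 8 (so the lex-smallest maximum matching has 8 edges)
process left vertices in ascending order; for each, take the smallest-labelled available neighbour that still permits 8 edges overall, or leave it unmatched if none does
lex-smallest matching: {0-6, 3-19, 4-5, 8-2, 10-11, 12-14, 15-1, 18-9}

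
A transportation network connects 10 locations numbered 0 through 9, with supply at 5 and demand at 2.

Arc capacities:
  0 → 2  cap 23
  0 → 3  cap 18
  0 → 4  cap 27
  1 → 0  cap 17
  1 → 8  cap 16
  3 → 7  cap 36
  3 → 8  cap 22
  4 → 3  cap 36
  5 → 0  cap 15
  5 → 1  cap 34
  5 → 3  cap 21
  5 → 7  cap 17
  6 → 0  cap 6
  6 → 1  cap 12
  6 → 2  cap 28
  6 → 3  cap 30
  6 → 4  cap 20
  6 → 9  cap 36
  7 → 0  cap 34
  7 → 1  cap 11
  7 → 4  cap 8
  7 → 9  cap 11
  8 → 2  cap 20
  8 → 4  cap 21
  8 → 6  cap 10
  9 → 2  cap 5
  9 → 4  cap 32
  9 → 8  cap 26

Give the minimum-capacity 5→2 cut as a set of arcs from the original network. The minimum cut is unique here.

Min-cut arcs: {(0,2), (8,2), (8,6), (9,2)} (total capacity 58)

augment #1: 5→0→2 push 15
augment #2: 5→1→0→2 push 8
augment #3: 5→1→8→2 push 16
augment #4: 5→3→8→2 push 4
augment #5: 5→7→9→2 push 5
augment #6: 5→3→8→6→2 push 10
max flow = 58; residual-reachable set from 5 gives S-side
cut edges (S→T): {(0,2), (8,2), (8,6), (9,2)} total cap 58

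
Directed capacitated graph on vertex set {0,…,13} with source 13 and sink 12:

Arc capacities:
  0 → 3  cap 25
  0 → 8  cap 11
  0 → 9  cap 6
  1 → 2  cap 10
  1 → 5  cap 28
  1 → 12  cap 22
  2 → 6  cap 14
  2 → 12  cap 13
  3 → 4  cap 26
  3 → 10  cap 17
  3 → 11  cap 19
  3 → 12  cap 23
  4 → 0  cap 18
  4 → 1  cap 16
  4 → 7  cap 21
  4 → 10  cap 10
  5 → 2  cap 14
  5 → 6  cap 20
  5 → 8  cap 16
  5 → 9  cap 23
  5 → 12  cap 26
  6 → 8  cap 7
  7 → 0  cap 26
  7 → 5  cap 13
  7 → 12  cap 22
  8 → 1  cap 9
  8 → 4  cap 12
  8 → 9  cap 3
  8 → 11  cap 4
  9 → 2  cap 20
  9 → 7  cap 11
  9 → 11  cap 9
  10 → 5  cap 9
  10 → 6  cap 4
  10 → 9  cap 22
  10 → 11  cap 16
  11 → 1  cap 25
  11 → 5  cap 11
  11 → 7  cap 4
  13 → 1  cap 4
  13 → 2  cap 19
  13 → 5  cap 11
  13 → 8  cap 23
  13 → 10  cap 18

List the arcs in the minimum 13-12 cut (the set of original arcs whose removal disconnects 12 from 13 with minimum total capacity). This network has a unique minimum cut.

Min-cut arcs: {(2,12), (8,1), (8,4), (8,9), (8,11), (13,1), (13,5), (13,10)} (total capacity 74)

augment #1: 13→1→12 push 4
augment #2: 13→2→12 push 13
augment #3: 13→5→12 push 11
augment #4: 13→8→1→12 push 9
augment #5: 13→10→5→12 push 9
augment #6: 13→8→4→1→12 push 9
augment #7: 13→8→4→7→12 push 3
augment #8: 13→8→9→7→12 push 2
augment #9: 13→10→9→7→12 push 9
augment #10: 13→2→6→8→11→5→12 push 4
augment #11: 13→2→6→8→9→11→5→12 push 1
max flow = 74; residual-reachable set from 13 gives S-side
cut edges (S→T): {(2,12), (8,1), (8,4), (8,9), (8,11), (13,1), (13,5), (13,10)} total cap 74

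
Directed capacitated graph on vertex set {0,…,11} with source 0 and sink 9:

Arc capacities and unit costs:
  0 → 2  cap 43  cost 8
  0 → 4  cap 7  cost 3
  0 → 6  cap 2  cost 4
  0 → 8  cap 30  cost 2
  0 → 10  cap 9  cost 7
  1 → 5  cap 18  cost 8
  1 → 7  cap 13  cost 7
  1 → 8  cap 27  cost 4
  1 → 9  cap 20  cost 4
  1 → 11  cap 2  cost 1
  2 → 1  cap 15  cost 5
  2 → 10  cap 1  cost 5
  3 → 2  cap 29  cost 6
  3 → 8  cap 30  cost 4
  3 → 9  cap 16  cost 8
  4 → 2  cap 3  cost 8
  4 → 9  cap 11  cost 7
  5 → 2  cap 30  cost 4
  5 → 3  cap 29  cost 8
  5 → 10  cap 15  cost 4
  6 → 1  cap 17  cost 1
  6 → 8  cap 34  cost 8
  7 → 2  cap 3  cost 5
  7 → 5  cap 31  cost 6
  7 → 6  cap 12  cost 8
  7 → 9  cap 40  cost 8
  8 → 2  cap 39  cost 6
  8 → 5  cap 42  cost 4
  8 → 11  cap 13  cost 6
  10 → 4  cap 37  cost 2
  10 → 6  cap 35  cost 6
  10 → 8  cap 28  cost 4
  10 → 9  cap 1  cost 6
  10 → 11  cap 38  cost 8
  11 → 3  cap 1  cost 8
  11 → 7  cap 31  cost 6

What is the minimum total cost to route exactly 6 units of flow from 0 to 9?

shortest-cost path #1: 0→6→1→9 push 2 @ unit cost 9 (adds 18)
shortest-cost path #2: 0→4→9 push 4 @ unit cost 10 (adds 40)
total cost = 58

Minimum cost for 6 units: 58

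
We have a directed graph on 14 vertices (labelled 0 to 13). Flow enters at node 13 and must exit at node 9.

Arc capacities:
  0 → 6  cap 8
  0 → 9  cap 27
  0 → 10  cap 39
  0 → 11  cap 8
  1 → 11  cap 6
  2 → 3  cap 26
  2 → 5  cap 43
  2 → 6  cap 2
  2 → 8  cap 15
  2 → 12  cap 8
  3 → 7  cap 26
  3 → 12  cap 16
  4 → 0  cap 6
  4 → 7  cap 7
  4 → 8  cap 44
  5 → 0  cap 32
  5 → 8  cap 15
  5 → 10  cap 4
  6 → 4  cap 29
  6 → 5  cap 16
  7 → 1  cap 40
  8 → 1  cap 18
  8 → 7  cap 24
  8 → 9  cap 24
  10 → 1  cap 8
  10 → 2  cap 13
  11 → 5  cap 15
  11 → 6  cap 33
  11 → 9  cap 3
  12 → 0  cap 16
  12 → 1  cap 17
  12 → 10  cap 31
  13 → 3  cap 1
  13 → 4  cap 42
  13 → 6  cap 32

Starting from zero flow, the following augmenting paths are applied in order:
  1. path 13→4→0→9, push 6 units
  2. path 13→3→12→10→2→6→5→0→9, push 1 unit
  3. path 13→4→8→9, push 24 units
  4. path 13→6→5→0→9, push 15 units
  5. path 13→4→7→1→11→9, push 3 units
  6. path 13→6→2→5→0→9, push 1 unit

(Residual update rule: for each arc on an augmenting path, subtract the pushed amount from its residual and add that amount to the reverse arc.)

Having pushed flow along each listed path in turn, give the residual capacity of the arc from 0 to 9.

after path 1 (13→4→0→9, push 6): res(0,9)=21
after path 2 (13→3→12→10→2→6→5→0→9, push 1): res(0,9)=20
after path 3 (13→4→8→9, push 24): res(0,9)=20
after path 4 (13→6→5→0→9, push 15): res(0,9)=5
after path 5 (13→4→7→1→11→9, push 3): res(0,9)=5
after path 6 (13→6→2→5→0→9, push 1): res(0,9)=4

Residual capacity of (0,9): 4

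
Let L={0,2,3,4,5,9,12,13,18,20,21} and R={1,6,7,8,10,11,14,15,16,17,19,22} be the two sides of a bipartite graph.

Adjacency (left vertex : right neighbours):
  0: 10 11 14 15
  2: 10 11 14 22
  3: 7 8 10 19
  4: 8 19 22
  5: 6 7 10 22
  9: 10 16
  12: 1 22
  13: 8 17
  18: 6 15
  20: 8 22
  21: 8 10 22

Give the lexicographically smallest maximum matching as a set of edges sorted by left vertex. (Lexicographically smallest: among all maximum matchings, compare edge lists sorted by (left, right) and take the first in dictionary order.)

|M| = 11 (so the lex-smallest maximum matching has 11 edges)
process left vertices in ascending order; for each, take the smallest-labelled available neighbour that still permits 11 edges overall, or leave it unmatched if none does
lex-smallest matching: {0-10, 2-11, 3-7, 4-19, 5-6, 9-16, 12-1, 13-17, 18-15, 20-8, 21-22}

Lex-smallest maximum matching: {(0,10), (2,11), (3,7), (4,19), (5,6), (9,16), (12,1), (13,17), (18,15), (20,8), (21,22)}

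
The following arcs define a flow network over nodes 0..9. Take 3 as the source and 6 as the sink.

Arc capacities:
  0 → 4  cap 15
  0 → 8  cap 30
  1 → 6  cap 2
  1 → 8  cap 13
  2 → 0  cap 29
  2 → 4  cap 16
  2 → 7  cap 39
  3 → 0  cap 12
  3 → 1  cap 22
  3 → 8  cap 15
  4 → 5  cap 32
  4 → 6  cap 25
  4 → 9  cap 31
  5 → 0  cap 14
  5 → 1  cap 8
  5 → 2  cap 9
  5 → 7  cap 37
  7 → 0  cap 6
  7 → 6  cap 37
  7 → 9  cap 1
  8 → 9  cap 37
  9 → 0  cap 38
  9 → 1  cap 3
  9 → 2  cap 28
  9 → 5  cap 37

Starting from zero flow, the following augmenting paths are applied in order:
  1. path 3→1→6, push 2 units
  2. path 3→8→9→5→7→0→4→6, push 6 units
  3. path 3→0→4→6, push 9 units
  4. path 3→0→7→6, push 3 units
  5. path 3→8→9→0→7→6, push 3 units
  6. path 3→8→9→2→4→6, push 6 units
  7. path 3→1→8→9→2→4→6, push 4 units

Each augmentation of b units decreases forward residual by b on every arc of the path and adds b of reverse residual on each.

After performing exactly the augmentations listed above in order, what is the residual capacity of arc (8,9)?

after path 1 (3→1→6, push 2): res(8,9)=37
after path 2 (3→8→9→5→7→0→4→6, push 6): res(8,9)=31
after path 3 (3→0→4→6, push 9): res(8,9)=31
after path 4 (3→0→7→6, push 3): res(8,9)=31
after path 5 (3→8→9→0→7→6, push 3): res(8,9)=28
after path 6 (3→8→9→2→4→6, push 6): res(8,9)=22
after path 7 (3→1→8→9→2→4→6, push 4): res(8,9)=18

Residual capacity of (8,9): 18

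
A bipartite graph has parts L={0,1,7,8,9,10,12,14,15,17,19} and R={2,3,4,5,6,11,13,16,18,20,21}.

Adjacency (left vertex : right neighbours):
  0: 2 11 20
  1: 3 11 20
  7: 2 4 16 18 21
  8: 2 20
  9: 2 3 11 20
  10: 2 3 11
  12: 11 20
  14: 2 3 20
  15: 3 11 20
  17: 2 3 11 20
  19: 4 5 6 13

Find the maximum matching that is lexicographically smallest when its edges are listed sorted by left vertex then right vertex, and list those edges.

Lex-smallest maximum matching: {(0,2), (1,3), (7,4), (8,20), (9,11), (19,5)}

|M| = 6 (so the lex-smallest maximum matching has 6 edges)
process left vertices in ascending order; for each, take the smallest-labelled available neighbour that still permits 6 edges overall, or leave it unmatched if none does
lex-smallest matching: {0-2, 1-3, 7-4, 8-20, 9-11, 19-5}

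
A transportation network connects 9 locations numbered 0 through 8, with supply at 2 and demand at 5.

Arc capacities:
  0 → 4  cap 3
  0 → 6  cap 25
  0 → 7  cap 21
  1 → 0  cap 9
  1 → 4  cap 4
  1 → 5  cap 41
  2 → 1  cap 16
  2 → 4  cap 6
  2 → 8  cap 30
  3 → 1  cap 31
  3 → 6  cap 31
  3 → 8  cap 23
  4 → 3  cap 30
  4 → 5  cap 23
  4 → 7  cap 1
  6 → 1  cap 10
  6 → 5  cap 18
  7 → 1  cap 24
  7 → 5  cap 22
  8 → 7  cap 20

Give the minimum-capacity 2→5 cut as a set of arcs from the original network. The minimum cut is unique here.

augment #1: 2→1→5 push 16
augment #2: 2→4→5 push 6
augment #3: 2→8→7→5 push 20
max flow = 42; residual-reachable set from 2 gives S-side
cut edges (S→T): {(2,1), (2,4), (8,7)} total cap 42

Min-cut arcs: {(2,1), (2,4), (8,7)} (total capacity 42)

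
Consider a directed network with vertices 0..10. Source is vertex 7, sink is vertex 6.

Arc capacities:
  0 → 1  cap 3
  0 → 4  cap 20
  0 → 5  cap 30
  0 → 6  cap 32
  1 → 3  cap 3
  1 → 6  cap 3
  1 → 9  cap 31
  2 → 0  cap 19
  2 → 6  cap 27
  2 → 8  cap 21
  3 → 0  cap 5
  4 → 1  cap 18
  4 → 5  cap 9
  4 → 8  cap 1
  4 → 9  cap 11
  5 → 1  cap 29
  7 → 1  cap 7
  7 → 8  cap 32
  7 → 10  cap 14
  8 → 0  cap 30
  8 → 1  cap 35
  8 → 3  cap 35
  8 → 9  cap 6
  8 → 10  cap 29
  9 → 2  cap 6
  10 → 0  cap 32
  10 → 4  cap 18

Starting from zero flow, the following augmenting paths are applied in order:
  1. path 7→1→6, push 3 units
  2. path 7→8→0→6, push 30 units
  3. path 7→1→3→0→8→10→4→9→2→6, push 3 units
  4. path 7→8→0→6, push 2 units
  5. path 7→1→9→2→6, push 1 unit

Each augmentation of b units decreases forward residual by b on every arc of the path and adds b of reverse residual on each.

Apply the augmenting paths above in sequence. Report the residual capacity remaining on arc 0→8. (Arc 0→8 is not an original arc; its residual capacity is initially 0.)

after path 1 (7→1→6, push 3): res(0,8)=0
after path 2 (7→8→0→6, push 30): res(0,8)=30
after path 3 (7→1→3→0→8→10→4→9→2→6, push 3): res(0,8)=27
after path 4 (7→8→0→6, push 2): res(0,8)=29
after path 5 (7→1→9→2→6, push 1): res(0,8)=29

Residual capacity of (0,8): 29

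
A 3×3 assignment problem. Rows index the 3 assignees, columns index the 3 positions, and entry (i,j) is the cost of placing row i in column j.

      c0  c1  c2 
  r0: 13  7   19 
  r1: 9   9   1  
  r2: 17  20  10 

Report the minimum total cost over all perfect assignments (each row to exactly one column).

optimal assignment: row0→col1 (cost 7), row1→col2 (cost 1), row2→col0 (cost 17)
total = 7 + 1 + 17 = 25

Minimum assignment cost: 25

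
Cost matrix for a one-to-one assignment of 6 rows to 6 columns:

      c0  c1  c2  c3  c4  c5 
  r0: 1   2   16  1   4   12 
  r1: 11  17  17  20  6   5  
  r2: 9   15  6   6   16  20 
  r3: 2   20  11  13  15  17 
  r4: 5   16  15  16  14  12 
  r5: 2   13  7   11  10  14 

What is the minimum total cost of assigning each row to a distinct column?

Minimum assignment cost: 35

optimal assignment: row0→col1 (cost 2), row1→col4 (cost 6), row2→col3 (cost 6), row3→col0 (cost 2), row4→col5 (cost 12), row5→col2 (cost 7)
total = 2 + 6 + 6 + 2 + 12 + 7 = 35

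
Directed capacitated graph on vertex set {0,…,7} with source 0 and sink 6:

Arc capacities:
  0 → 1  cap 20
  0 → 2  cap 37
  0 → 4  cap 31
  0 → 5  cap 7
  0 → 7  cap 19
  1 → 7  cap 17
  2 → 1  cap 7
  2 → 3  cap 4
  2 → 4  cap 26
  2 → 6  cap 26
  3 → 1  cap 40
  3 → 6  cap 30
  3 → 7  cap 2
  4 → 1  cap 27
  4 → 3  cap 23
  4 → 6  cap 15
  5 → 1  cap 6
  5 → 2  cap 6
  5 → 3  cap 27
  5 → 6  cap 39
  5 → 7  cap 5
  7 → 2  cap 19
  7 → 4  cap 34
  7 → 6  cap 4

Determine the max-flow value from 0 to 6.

augment #1: 0→2→6 bottleneck 26, total now 26
augment #2: 0→4→6 bottleneck 15, total now 41
augment #3: 0→5→6 bottleneck 7, total now 48
augment #4: 0→7→6 bottleneck 4, total now 52
augment #5: 0→2→3→6 bottleneck 4, total now 56
augment #6: 0→4→3→6 bottleneck 16, total now 72
augment #7: 0→2→4→3→6 bottleneck 7, total now 79

Maximum flow value: 79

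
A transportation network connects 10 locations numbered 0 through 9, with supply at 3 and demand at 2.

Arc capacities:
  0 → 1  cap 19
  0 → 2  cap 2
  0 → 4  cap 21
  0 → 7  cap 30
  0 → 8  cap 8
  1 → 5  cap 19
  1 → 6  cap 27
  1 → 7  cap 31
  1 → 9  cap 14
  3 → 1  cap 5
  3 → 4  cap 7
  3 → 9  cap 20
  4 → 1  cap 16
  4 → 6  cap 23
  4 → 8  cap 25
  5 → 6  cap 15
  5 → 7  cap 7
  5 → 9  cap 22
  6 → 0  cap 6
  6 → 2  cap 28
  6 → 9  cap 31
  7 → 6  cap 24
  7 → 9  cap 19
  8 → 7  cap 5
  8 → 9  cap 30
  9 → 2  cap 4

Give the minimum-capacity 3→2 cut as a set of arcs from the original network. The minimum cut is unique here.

Min-cut arcs: {(3,1), (3,4), (9,2)} (total capacity 16)

augment #1: 3→9→2 push 4
augment #2: 3→1→6→2 push 5
augment #3: 3→4→6→2 push 7
max flow = 16; residual-reachable set from 3 gives S-side
cut edges (S→T): {(3,1), (3,4), (9,2)} total cap 16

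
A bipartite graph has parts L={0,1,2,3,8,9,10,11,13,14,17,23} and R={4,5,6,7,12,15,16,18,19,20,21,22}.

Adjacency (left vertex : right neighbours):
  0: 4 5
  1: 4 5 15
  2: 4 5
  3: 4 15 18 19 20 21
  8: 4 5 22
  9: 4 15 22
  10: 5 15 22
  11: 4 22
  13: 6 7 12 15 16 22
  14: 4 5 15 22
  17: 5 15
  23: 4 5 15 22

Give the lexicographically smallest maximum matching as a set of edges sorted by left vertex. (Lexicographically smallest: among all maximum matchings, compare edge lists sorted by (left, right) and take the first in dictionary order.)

|M| = 6 (so the lex-smallest maximum matching has 6 edges)
process left vertices in ascending order; for each, take the smallest-labelled available neighbour that still permits 6 edges overall, or leave it unmatched if none does
lex-smallest matching: {0-4, 1-5, 3-18, 8-22, 9-15, 13-6}

Lex-smallest maximum matching: {(0,4), (1,5), (3,18), (8,22), (9,15), (13,6)}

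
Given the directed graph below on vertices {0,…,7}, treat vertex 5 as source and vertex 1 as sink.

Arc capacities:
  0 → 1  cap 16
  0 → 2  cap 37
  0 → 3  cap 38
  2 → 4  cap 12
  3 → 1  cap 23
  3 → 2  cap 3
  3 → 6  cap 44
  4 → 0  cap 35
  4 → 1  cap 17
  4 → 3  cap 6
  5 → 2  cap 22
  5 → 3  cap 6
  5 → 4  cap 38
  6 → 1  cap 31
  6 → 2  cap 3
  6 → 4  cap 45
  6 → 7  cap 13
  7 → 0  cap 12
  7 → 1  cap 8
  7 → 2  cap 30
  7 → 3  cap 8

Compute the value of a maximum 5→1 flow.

augment #1: 5→3→1 bottleneck 6, total now 6
augment #2: 5→4→1 bottleneck 17, total now 23
augment #3: 5→4→0→1 bottleneck 16, total now 39
augment #4: 5→4→3→1 bottleneck 5, total now 44
augment #5: 5→2→4→3→1 bottleneck 1, total now 45
augment #6: 5→2→4→0→3→1 bottleneck 11, total now 56

Maximum flow value: 56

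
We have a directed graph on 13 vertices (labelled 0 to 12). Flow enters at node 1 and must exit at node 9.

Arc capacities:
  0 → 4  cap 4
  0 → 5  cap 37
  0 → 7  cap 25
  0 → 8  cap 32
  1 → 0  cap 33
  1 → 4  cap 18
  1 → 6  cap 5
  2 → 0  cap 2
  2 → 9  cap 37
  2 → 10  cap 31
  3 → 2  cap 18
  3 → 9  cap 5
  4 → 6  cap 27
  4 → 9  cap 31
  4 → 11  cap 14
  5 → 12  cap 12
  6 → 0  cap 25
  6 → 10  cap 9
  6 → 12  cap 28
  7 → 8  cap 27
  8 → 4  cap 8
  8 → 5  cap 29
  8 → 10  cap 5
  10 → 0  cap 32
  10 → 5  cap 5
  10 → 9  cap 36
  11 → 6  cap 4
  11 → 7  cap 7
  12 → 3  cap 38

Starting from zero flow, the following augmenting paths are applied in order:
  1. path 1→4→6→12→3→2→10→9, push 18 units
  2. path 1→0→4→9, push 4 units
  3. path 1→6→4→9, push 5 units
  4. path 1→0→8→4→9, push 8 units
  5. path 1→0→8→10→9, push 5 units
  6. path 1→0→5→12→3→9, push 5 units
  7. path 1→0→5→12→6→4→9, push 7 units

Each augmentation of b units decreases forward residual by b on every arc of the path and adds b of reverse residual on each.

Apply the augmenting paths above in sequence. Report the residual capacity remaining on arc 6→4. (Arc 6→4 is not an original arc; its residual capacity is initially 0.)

after path 1 (1→4→6→12→3→2→10→9, push 18): res(6,4)=18
after path 2 (1→0→4→9, push 4): res(6,4)=18
after path 3 (1→6→4→9, push 5): res(6,4)=13
after path 4 (1→0→8→4→9, push 8): res(6,4)=13
after path 5 (1→0→8→10→9, push 5): res(6,4)=13
after path 6 (1→0→5→12→3→9, push 5): res(6,4)=13
after path 7 (1→0→5→12→6→4→9, push 7): res(6,4)=6

Residual capacity of (6,4): 6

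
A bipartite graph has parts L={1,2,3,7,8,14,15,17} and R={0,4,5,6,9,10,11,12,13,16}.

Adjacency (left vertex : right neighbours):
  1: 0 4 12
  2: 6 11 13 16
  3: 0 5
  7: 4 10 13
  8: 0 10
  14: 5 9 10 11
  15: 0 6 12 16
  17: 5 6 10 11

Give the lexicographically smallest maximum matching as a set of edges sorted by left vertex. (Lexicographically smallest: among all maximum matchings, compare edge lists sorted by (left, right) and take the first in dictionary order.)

Lex-smallest maximum matching: {(1,0), (2,6), (3,5), (7,4), (8,10), (14,9), (15,12), (17,11)}

|M| = 8 (so the lex-smallest maximum matching has 8 edges)
process left vertices in ascending order; for each, take the smallest-labelled available neighbour that still permits 8 edges overall, or leave it unmatched if none does
lex-smallest matching: {1-0, 2-6, 3-5, 7-4, 8-10, 14-9, 15-12, 17-11}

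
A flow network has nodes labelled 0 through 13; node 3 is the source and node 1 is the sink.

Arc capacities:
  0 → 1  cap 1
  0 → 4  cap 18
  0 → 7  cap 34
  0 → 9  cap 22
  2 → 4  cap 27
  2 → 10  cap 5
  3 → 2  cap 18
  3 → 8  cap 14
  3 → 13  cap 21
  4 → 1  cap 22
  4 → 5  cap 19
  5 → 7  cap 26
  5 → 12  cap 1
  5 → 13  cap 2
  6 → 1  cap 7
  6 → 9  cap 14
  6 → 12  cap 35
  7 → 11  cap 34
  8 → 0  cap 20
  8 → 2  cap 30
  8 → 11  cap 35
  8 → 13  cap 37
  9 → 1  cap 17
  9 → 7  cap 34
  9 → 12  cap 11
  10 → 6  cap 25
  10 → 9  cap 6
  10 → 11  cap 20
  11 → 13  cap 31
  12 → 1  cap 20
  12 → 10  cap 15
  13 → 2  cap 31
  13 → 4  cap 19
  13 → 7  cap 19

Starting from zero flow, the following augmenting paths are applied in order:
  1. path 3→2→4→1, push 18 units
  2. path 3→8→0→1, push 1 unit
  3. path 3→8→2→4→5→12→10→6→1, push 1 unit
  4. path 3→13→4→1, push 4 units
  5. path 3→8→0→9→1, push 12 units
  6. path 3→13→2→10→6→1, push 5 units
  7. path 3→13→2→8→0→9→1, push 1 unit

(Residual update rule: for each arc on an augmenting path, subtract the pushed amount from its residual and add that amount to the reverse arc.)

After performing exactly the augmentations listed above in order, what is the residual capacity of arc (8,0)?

Residual capacity of (8,0): 6

after path 1 (3→2→4→1, push 18): res(8,0)=20
after path 2 (3→8→0→1, push 1): res(8,0)=19
after path 3 (3→8→2→4→5→12→10→6→1, push 1): res(8,0)=19
after path 4 (3→13→4→1, push 4): res(8,0)=19
after path 5 (3→8→0→9→1, push 12): res(8,0)=7
after path 6 (3→13→2→10→6→1, push 5): res(8,0)=7
after path 7 (3→13→2→8→0→9→1, push 1): res(8,0)=6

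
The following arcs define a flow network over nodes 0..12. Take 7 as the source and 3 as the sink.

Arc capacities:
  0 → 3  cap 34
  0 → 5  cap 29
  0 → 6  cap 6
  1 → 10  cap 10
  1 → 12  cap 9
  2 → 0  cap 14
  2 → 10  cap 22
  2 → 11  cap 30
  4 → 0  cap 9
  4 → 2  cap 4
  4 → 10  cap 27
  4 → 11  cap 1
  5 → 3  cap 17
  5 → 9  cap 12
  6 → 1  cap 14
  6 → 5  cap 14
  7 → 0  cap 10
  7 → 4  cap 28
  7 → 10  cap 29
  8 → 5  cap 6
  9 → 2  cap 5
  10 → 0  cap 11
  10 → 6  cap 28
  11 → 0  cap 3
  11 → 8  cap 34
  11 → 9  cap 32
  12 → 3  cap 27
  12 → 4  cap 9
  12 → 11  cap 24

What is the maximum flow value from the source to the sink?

Maximum flow value: 58

augment #1: 7→0→3 bottleneck 10, total now 10
augment #2: 7→4→0→3 bottleneck 9, total now 19
augment #3: 7→10→0→3 bottleneck 11, total now 30
augment #4: 7→4→2→0→3 bottleneck 4, total now 34
augment #5: 7→10→6→5→3 bottleneck 14, total now 48
augment #6: 7→4→11→0→5→3 bottleneck 1, total now 49
augment #7: 7→10→6→1→12→3 bottleneck 4, total now 53
augment #8: 7→4→10→6→1→12→3 bottleneck 5, total now 58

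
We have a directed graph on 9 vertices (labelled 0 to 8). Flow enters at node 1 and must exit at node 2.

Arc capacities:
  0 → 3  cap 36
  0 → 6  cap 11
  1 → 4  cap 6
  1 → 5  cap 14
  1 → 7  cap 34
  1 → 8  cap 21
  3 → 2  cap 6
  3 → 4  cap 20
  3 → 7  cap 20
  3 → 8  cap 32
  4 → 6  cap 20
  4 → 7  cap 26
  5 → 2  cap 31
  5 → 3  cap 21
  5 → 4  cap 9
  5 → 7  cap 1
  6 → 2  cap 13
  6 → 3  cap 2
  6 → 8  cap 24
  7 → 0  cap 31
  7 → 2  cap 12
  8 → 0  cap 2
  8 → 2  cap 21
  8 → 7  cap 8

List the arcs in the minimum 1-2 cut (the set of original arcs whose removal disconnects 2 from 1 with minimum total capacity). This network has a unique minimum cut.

Min-cut arcs: {(1,5), (3,2), (6,2), (7,2), (8,2)} (total capacity 66)

augment #1: 1→5→2 push 14
augment #2: 1→7→2 push 12
augment #3: 1→8→2 push 21
augment #4: 1→4→6→2 push 6
augment #5: 1→7→0→3→2 push 6
augment #6: 1→7→0→6→2 push 7
max flow = 66; residual-reachable set from 1 gives S-side
cut edges (S→T): {(1,5), (3,2), (6,2), (7,2), (8,2)} total cap 66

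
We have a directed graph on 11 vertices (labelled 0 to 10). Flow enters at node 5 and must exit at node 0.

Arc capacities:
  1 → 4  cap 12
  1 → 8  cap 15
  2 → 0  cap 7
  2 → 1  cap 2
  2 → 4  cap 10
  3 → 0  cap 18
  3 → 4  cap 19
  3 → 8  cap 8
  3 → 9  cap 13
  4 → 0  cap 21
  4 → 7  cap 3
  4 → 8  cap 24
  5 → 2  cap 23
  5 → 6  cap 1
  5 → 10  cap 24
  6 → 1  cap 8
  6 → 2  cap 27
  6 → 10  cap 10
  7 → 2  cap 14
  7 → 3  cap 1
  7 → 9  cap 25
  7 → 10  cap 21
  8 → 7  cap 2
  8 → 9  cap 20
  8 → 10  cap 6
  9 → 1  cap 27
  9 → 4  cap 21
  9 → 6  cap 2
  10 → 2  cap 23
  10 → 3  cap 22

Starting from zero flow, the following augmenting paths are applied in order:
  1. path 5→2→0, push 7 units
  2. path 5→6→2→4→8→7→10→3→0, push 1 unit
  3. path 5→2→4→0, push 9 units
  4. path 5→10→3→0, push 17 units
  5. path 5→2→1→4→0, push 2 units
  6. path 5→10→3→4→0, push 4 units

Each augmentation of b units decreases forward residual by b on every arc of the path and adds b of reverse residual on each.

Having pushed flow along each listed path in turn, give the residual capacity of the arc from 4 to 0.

after path 1 (5→2→0, push 7): res(4,0)=21
after path 2 (5→6→2→4→8→7→10→3→0, push 1): res(4,0)=21
after path 3 (5→2→4→0, push 9): res(4,0)=12
after path 4 (5→10→3→0, push 17): res(4,0)=12
after path 5 (5→2→1→4→0, push 2): res(4,0)=10
after path 6 (5→10→3→4→0, push 4): res(4,0)=6

Residual capacity of (4,0): 6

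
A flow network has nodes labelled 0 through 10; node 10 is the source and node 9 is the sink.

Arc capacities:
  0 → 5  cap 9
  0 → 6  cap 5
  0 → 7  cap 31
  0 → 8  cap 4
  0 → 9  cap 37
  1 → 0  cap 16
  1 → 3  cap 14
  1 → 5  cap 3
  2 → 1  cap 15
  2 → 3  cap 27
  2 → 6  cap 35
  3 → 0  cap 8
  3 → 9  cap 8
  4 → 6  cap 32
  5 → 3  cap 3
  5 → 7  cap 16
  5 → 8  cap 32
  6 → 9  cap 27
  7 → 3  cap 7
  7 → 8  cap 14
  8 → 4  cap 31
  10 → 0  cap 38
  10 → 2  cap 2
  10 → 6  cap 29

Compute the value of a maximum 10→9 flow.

Maximum flow value: 67

augment #1: 10→0→9 bottleneck 37, total now 37
augment #2: 10→6→9 bottleneck 27, total now 64
augment #3: 10→2→3→9 bottleneck 2, total now 66
augment #4: 10→0→5→3→9 bottleneck 1, total now 67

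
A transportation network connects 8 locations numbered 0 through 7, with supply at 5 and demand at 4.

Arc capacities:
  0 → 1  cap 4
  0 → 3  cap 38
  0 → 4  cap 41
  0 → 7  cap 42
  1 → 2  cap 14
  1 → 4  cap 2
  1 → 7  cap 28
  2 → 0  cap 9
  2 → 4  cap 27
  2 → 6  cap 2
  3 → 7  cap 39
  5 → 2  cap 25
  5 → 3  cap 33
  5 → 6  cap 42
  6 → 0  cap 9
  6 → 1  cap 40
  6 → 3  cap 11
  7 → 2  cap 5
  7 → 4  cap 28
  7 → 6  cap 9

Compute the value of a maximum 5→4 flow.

augment #1: 5→2→4 bottleneck 25, total now 25
augment #2: 5→3→7→4 bottleneck 28, total now 53
augment #3: 5→6→0→4 bottleneck 9, total now 62
augment #4: 5→6→1→4 bottleneck 2, total now 64
augment #5: 5→3→7→2→4 bottleneck 2, total now 66
augment #6: 5→3→7→2→0→4 bottleneck 3, total now 69
augment #7: 5→6→1→2→0→4 bottleneck 6, total now 75

Maximum flow value: 75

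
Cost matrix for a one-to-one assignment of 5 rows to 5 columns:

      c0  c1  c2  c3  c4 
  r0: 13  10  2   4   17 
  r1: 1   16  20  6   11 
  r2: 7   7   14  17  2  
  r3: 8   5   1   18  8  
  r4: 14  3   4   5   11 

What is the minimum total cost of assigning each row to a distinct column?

optimal assignment: row0→col3 (cost 4), row1→col0 (cost 1), row2→col4 (cost 2), row3→col2 (cost 1), row4→col1 (cost 3)
total = 4 + 1 + 2 + 1 + 3 = 11

Minimum assignment cost: 11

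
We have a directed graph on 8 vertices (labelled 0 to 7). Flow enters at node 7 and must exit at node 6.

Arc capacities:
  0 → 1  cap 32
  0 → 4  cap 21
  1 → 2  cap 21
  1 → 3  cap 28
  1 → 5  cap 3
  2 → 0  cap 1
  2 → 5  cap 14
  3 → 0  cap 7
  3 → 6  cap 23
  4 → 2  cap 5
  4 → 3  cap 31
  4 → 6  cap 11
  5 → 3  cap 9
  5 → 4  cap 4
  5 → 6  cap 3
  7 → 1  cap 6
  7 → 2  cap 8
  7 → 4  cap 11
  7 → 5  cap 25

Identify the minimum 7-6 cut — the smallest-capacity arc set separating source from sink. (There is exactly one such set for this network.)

Min-cut arcs: {(2,0), (5,3), (5,4), (5,6), (7,1), (7,4)} (total capacity 34)

augment #1: 7→4→6 push 11
augment #2: 7→5→6 push 3
augment #3: 7→1→3→6 push 6
augment #4: 7→5→3→6 push 9
augment #5: 7→5→4→3→6 push 4
augment #6: 7→2→0→1→3→6 push 1
max flow = 34; residual-reachable set from 7 gives S-side
cut edges (S→T): {(2,0), (5,3), (5,4), (5,6), (7,1), (7,4)} total cap 34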